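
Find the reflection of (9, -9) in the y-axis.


Reflection rule for y-axis: (-x, y)
(9, -9) -> (-9, -9)

(-9, -9)


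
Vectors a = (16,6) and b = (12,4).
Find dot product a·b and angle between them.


a·b = 16*12 + 6*4 = 192 + 24 = 216
|a| = sqrt(256+36) = 17.0880
|b| = sqrt(144+16) = 12.6491
cos(theta) = 216/(sqrt(292)*sqrt(160)) = 216/sqrt(46720) = 0.999315
theta = arccos(216/sqrt(46720)) = 2.1211 degrees

a·b = 216, theta = 2.1211 deg


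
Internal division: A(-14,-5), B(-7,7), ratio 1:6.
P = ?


Px = (1*(-7) + 6*(-14))/7 = -91/7 = -13.0000
Py = (1*7 + 6*(-5))/7 = -23/7 = -3.2857

P = (-13.0000, -3.2857)


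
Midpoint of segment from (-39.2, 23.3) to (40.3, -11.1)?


Mx = (-39.2 + 40.3)/2 = 1.1/2 = 0.5500
My = (23.3 - 11.1)/2 = 12.2/2 = 6.1000

(0.5500, 6.1000)


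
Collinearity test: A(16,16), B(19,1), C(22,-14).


16*(1+ 14) + 19*(-14-16) + 22*(16-1)
= 240 - 570 + 330 = 0

Yes, collinear (determinant = 0)


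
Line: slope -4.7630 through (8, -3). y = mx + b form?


y + 3 = -4.7630(x - 8)
y = -4.7630x - 3 + 4.7630*8
y = -4.7630x + 35.1040

y = -4.7630x + 35.1040


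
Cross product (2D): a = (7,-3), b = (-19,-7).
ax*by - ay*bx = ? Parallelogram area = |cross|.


cross = 7*(-7) + 3*(-19) = -49 - 57 = -106
Parallelogram area = |-106| = 106

cross = -106, parallelogram area = 106


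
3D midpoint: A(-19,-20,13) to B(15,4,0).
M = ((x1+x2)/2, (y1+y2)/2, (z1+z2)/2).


Mx = (-19+15)/2 = -2.0000
My = (-20+4)/2 = -8.0000
Mz = (13+0)/2 = 6.5000

M = (-2.0000, -8.0000, 6.5000)


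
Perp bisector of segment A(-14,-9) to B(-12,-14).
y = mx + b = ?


Midpoint = (-13, -11.5)
Slope of AB = dy/dx = -5/2 = -2.5000
Perp slope = -dx/dy = 2/5 = 0.4000
b = My - (perp slope)*Mx = -11.5 + (2*(-13))/(-5) = -11.5 + 5.2000 = -6.3000

y = 0.4000x - 6.3000


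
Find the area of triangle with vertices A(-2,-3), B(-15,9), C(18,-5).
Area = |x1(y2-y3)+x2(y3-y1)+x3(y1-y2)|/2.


-2*(9+ 5) = -28
-15*(-5+ 3) = 30
18*(-3-9) = -216
sum = -214
Area = |-214|/2 = 107.0000

107.0000 sq units


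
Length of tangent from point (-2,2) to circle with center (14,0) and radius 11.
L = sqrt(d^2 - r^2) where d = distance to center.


d = sqrt((-2-14)^2 + (2-0)^2) = sqrt(256+4) = 16.1245
L = sqrt(260.0000 - 121) = sqrt(139.0000) = 11.7898

11.7898


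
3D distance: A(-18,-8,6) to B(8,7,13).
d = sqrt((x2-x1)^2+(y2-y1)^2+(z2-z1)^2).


dx=26, dy=15, dz=7
d = sqrt(676+225+49) = sqrt(950) = 30.8221

30.8221


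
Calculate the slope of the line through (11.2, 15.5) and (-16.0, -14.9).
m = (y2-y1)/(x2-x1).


dy = -14.9 - 15.5 = -30.4
dx = -16.0 - 11.2 = -27.2
m = -30.4/(-27.2) = 1.1176

m = 1.1176


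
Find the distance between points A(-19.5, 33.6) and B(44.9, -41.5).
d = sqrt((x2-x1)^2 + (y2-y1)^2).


dx = 44.9 + 19.5 = 64.4
dy = -41.5 - 33.6 = -75.1
d = sqrt(4147.36 + 5640.01) = sqrt(9787.37) = 98.9311

98.9311


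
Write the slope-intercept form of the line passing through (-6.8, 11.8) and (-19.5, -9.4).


m = (-21.2)/(-12.7) = 1.6693
b = y1 - m*x1 = 11.8 - (-21.2*(-6.8))/(-12.7) = 11.8 + 11.3512 = 23.1512

y = 1.6693x + 23.1512


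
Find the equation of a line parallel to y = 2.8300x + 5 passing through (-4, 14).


Parallel lines have equal slopes.
m2 = 2.8300
b2 = 14 - 2.8300*(-4) = 25.3200

y = 2.8300x + 25.3200


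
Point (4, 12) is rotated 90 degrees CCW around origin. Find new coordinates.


cos(90) = 0, sin(90) = 1
x' = 4*0 - 12*1 = -12
y' = 4*1 + 12*0 = 4

(-12, 4)


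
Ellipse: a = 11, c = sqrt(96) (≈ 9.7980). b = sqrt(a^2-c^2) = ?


b^2 = 11^2 - (sqrt(96))^2 = 121 - 96 = 25
b = sqrt(25) = 5

b = 5


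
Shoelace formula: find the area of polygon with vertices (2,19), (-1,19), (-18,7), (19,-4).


sum(xi*y_{i+1}) = 2*19 - 1*7 - 18*(-4) + 19*19 = 464
sum(yi*x_{i+1}) = 19*(-1) + 19*(-18) + 7*19 - 4*2 = -236
Area = |464 + 236|/2 = 700/2 = 350.0000

350.0000 sq units


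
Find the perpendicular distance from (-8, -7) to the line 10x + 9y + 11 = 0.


|10*(-8) + 9*(-7) + 11| = |-132| = 132
sqrt(100 + 81) = sqrt(181) = 13.4536
d = 132/sqrt(181) = 9.8115

9.8115


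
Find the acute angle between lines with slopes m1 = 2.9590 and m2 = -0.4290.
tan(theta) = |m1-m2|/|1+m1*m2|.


m1-m2 = 3.388
1+m1*m2 = -0.269411
tan(theta) = |3.388/(-0.269411)| = 12.575582
theta = arctan(|3.388/(-0.269411)|) = 85.4535 degrees (acute angle)

85.4535 degrees


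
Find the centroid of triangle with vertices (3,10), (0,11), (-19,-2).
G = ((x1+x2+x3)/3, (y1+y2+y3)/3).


Gx = (3+0- 19)/3 = -16/3 = -5.3333
Gy = (10+11- 2)/3 = 19/3 = 6.3333

G = (-5.3333, 6.3333)


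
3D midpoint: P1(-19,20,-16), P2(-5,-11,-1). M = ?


Mx = (-19- 5)/2 = -12.0000
My = (20- 11)/2 = 4.5000
Mz = (-16- 1)/2 = -8.5000

M = (-12.0000, 4.5000, -8.5000)


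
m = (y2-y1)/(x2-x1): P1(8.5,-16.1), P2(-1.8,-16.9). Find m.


dy = -16.9 + 16.1 = -0.8
dx = -1.8 - 8.5 = -10.3
m = -0.8/(-10.3) = 0.0777

m = 0.0777


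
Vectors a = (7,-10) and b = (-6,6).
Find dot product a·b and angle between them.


a·b = 7*(-6) - 10*6 = -42 - 60 = -102
|a| = sqrt(49+100) = 12.2066
|b| = sqrt(36+36) = 8.4853
cos(theta) = -102/(sqrt(149)*sqrt(72)) = -102/sqrt(10728) = -0.984784
theta = arccos(-102/sqrt(10728)) = 169.9920 degrees

a·b = -102, theta = 169.9920 deg


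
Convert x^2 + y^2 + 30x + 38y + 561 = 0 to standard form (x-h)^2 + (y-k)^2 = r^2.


h = -D/2 = -30/2 = -15
k = -E/2 = -38/2 = -19
r^2 = h^2 + k^2 - F = 225 + 361 - 561 = 25
r = 5

Center (-15, -19), radius = 5


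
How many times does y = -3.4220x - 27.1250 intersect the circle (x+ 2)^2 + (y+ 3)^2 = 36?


Substitute y = -3.4220x - 27.1250: (x+ 2)^2 + (-3.4220x- 27.1250+ 3)^2 = 36
Expand to Ax^2 + Bx + C = 0, where b-k = -24.125
A = 1+m^2 = 12.710084
B = 2(m(b-k) - h) = 2(-3.4220*(-24.125) + 2) = 169.1115
C = h^2 + (b-k)^2 - r^2 = 4 + 582.015625 - 36 = 550.015625
disc = B^2-4AC = 28598.6994 - 27962.9792 = 635.7202
disc > 0

2 intersection points


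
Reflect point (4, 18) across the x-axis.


Reflection rule for x-axis: (x, -y)
(4, 18) -> (4, -18)

(4, -18)


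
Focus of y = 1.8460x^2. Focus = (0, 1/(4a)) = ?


a = 1.8460
4a = 7.3840
focus = (0, 1/7.3840) = (0, 0.1354)

Focus = (0, 0.1354)


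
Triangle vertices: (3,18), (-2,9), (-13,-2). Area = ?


3*(9+ 2) = 33
-2*(-2-18) = 40
-13*(18-9) = -117
sum = -44
Area = |-44|/2 = 22.0000

22.0000 sq units


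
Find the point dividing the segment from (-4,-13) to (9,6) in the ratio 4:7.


Px = (4*9 + 7*(-4))/11 = 8/11 = 0.7273
Py = (4*6 + 7*(-13))/11 = -67/11 = -6.0909

P = (0.7273, -6.0909)


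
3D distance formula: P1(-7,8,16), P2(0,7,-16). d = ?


dx=7, dy=-1, dz=-32
d = sqrt(49+1+1024) = sqrt(1074) = 32.7719

32.7719


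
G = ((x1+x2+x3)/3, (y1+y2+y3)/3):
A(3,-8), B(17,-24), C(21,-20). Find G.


Gx = (3+17+21)/3 = 41/3 = 13.6667
Gy = (-8- 24- 20)/3 = -52/3 = -17.3333

G = (13.6667, -17.3333)


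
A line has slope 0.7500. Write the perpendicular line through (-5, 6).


Perpendicular slope = -1/m1 = -1/0.7500 = -1.3333
b2 = y0 - m2*x0 = 6 - 5/0.7500 = 6 - 6.6667 = -0.6667

y = -1.3333x - 0.6667


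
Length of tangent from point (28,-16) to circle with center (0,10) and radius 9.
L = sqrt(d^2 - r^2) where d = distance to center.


d = sqrt((28-0)^2 + (-16-10)^2) = sqrt(784+676) = 38.2099
L = sqrt(1460.0000 - 81) = sqrt(1379.0000) = 37.1349

37.1349


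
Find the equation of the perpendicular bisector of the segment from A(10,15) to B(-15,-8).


Midpoint = (-2.5, 3.5)
Slope of AB = dy/dx = -23/(-25) = 0.9200
Perp slope = -dx/dy = -25/23 = -1.0870
b = My - (perp slope)*Mx = 3.5 + (-25*(-2.5))/(-23) = 3.5 - 2.7174 = 0.7826

y = -1.0870x + 0.7826


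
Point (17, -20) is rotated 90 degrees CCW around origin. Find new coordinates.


cos(90) = 0, sin(90) = 1
x' = 17*0 + 20*1 = 20
y' = 17*1 - 20*0 = 17

(20, 17)


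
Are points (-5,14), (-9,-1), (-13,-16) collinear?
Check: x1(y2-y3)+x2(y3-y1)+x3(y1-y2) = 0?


-5*(-1+ 16) - 9*(-16-14) - 13*(14+ 1)
= -75 + 270 - 195 = 0

Yes, collinear (determinant = 0)


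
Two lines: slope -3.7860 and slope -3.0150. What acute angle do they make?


m1-m2 = -0.771
1+m1*m2 = 12.41479
tan(theta) = |-0.771/12.41479| = 0.062103
theta = arctan(|-0.771/12.41479|) = 3.5537 degrees (acute angle)

3.5537 degrees


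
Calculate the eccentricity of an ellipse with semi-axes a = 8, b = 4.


c = sqrt(64-16) = sqrt(48) = 6.9282
e = c/a = sqrt(48)/8 = 0.8660

e = 0.8660


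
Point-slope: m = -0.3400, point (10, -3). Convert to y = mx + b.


y + 3 = -0.3400(x - 10)
y = -0.3400x - 3 + 0.3400*10
y = -0.3400x + 0.4000

y = -0.3400x + 0.4000


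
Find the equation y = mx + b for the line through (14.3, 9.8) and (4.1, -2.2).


m = (-12.0)/(-10.2) = 1.1765
b = y1 - m*x1 = 9.8 - (-12.0*14.3)/(-10.2) = 9.8 - 16.8235 = -7.0235

y = 1.1765x - 7.0235


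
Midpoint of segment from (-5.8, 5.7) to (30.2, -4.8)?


Mx = (-5.8 + 30.2)/2 = 24.4/2 = 12.2000
My = (5.7 - 4.8)/2 = 0.9/2 = 0.4500

(12.2000, 0.4500)


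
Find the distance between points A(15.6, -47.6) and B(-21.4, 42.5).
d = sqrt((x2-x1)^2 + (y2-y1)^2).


dx = -21.4 - 15.6 = -37.0
dy = 42.5 + 47.6 = 90.1
d = sqrt(1369.0 + 8118.01) = sqrt(9487.01) = 97.4013

97.4013


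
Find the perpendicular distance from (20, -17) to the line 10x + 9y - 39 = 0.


|10*20 + 9*(-17) - 39| = |8| = 8
sqrt(100 + 81) = sqrt(181) = 13.4536
d = 8/sqrt(181) = 0.5946

0.5946


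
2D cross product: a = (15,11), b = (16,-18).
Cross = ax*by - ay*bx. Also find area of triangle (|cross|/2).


cross = 15*(-18) - 11*16 = -270 - 176 = -446
Triangle area = |-446|/2 = 446/2 = 223.0000

cross = -446, triangle area = 223.0000


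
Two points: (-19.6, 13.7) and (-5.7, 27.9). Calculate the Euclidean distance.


dx = -5.7 + 19.6 = 13.9
dy = 27.9 - 13.7 = 14.2
d = sqrt(193.21 + 201.64) = sqrt(394.85) = 19.8708

19.8708


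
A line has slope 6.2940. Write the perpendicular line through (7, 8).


Perpendicular slope = -1/m1 = -1/6.2940 = -0.1589
b2 = y0 - m2*x0 = 8 + 7/6.2940 = 8 + 1.1122 = 9.1122

y = -0.1589x + 9.1122


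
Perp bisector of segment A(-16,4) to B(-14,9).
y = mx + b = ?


Midpoint = (-15, 6.5)
Slope of AB = dy/dx = 5/2 = 2.5000
Perp slope = -dx/dy = -2/5 = -0.4000
b = My - (perp slope)*Mx = 6.5 + (2*(-15))/5 = 6.5 - 6.0000 = 0.5000

y = -0.4000x + 0.5000


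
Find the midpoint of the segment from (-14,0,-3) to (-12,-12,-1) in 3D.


Mx = (-14- 12)/2 = -13.0000
My = (0- 12)/2 = -6.0000
Mz = (-3- 1)/2 = -2.0000

M = (-13.0000, -6.0000, -2.0000)


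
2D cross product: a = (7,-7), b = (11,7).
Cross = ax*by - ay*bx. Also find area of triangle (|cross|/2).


cross = 7*7 + 7*11 = 49 + 77 = 126
Triangle area = |126|/2 = 126/2 = 63.0000

cross = 126, triangle area = 63.0000


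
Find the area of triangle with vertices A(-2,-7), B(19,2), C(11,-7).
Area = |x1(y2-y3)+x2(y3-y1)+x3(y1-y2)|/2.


-2*(2+ 7) = -18
19*(-7+ 7) = 0
11*(-7-2) = -99
sum = -117
Area = |-117|/2 = 58.5000

58.5000 sq units


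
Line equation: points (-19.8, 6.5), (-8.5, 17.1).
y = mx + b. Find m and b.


m = (10.6)/(11.3) = 0.9381
b = y1 - m*x1 = 6.5 - (10.6*(-19.8))/(11.3) = 6.5 + 18.5735 = 25.0735

y = 0.9381x + 25.0735


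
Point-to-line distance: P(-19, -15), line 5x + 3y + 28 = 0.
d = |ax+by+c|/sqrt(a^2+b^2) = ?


|5*(-19) + 3*(-15) + 28| = |-112| = 112
sqrt(25 + 9) = sqrt(34) = 5.8310
d = 112/sqrt(34) = 19.2078

19.2078


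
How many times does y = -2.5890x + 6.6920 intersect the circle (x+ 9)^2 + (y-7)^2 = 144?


Substitute y = -2.5890x + 6.6920: (x+ 9)^2 + (-2.5890x+6.6920-7)^2 = 144
Expand to Ax^2 + Bx + C = 0, where b-k = -0.308
A = 1+m^2 = 7.702921
B = 2(m(b-k) - h) = 2(-2.5890*(-0.308) + 9) = 19.594824
C = h^2 + (b-k)^2 - r^2 = 81 + 0.094864 - 144 = -62.905136
disc = B^2-4AC = 383.9571 + 1938.2132 = 2322.1703
disc > 0

2 intersection points


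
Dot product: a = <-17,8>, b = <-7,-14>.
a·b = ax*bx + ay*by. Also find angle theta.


a·b = -17*(-7) + 8*(-14) = 119 - 112 = 7
|a| = sqrt(289+64) = 18.7883
|b| = sqrt(49+196) = 15.6525
cos(theta) = 7/(sqrt(353)*sqrt(245)) = 7/sqrt(86485) = 0.023803
theta = arccos(7/sqrt(86485)) = 88.6361 degrees

a·b = 7, theta = 88.6361 deg


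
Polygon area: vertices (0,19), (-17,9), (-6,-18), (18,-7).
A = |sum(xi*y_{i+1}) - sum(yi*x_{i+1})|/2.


sum(xi*y_{i+1}) = 0*9 - 17*(-18) - 6*(-7) + 18*19 = 690
sum(yi*x_{i+1}) = 19*(-17) + 9*(-6) - 18*18 - 7*0 = -701
Area = |690 + 701|/2 = 1391/2 = 695.5000

695.5000 sq units


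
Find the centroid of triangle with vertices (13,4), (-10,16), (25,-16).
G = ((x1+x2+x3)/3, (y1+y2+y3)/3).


Gx = (13- 10+25)/3 = 28/3 = 9.3333
Gy = (4+16- 16)/3 = 4/3 = 1.3333

G = (9.3333, 1.3333)


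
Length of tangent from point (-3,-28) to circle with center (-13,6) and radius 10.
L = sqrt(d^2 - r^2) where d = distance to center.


d = sqrt((-3+ 13)^2 + (-28-6)^2) = sqrt(100+1156) = 35.4401
L = sqrt(1256.0000 - 100) = sqrt(1156.0000) = 34.0000

34.0000


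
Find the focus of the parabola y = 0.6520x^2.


a = 0.6520
4a = 2.6080
focus = (0, 1/2.6080) = (0, 0.3834)

Focus = (0, 0.3834)


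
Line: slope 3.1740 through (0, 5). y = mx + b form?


y - 5 = 3.1740(x - 0)
y = 3.1740x + 5 - 3.1740*0
y = 3.1740x + 5.0000

y = 3.1740x + 5.0000


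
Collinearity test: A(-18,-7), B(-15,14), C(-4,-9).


-18*(14+ 9) - 15*(-9+ 7) - 4*(-7-14)
= -414 + 30 + 84 = -300

No, not collinear (determinant = -300)


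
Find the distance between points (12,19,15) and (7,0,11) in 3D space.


dx=-5, dy=-19, dz=-4
d = sqrt(25+361+16) = sqrt(402) = 20.0499

20.0499


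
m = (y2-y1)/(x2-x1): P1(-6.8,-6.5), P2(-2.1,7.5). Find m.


dy = 7.5 + 6.5 = 14.0
dx = -2.1 + 6.8 = 4.7
m = 14.0/4.7 = 2.9787

m = 2.9787


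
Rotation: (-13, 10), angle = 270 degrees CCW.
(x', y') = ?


cos(270) = 0, sin(270) = -1
x' = -13*0 - 10*(-1) = 10
y' = -13*(-1) + 10*0 = 13

(10, 13)


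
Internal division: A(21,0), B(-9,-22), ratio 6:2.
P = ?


Px = (6*(-9) + 2*21)/8 = -12/8 = -1.5000
Py = (6*(-22) + 2*0)/8 = -132/8 = -16.5000

P = (-1.5000, -16.5000)


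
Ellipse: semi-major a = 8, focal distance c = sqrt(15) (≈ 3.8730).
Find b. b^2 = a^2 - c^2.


b^2 = 8^2 - (sqrt(15))^2 = 64 - 15 = 49
b = sqrt(49) = 7

b = 7


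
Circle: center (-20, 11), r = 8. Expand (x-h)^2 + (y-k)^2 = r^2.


(x+ 20)^2 + (y-11)^2 = 8^2
D = -2h = 40, E = -2k = -22
F = h^2+k^2-r^2 = 400+121-64 = 457

x^2 + y^2 + 40x - 22y + 457 = 0


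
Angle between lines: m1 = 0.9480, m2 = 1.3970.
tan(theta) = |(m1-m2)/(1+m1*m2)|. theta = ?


m1-m2 = -0.449
1+m1*m2 = 2.324356
tan(theta) = |-0.449/2.324356| = 0.193172
theta = arctan(|-0.449/2.324356|) = 10.9333 degrees (acute angle)

10.9333 degrees


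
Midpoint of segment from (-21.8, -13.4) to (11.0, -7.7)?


Mx = (-21.8 + 11.0)/2 = -10.8/2 = -5.4000
My = (-13.4 - 7.7)/2 = -21.1/2 = -10.5500

(-5.4000, -10.5500)


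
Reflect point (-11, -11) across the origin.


Reflection rule for origin: (-x, -y)
(-11, -11) -> (11, 11)

(11, 11)


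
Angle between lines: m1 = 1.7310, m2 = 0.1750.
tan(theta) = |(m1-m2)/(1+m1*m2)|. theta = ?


m1-m2 = 1.556
1+m1*m2 = 1.302925
tan(theta) = |1.556/1.302925| = 1.194236
theta = arctan(|1.556/1.302925|) = 50.0587 degrees (acute angle)

50.0587 degrees


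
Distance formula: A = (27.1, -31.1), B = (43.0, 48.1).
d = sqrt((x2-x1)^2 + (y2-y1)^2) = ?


dx = 43.0 - 27.1 = 15.9
dy = 48.1 + 31.1 = 79.2
d = sqrt(252.81 + 6272.64) = sqrt(6525.45) = 80.7803

80.7803


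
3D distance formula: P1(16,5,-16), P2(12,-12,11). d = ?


dx=-4, dy=-17, dz=27
d = sqrt(16+289+729) = sqrt(1034) = 32.1559

32.1559


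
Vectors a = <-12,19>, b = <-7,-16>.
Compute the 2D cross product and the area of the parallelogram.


cross = -12*(-16) - 19*(-7) = 192 + 133 = 325
Parallelogram area = |325| = 325

cross = 325, parallelogram area = 325


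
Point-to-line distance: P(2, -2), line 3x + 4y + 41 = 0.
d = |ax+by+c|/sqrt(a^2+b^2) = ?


|3*2 + 4*(-2) + 41| = |39| = 39
sqrt(9 + 16) = sqrt(25) = 5.0000
d = 39/sqrt(25) = 7.8000

7.8000


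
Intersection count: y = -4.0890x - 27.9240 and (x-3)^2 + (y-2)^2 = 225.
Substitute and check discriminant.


Substitute y = -4.0890x - 27.9240: (x-3)^2 + (-4.0890x- 27.9240-2)^2 = 225
Expand to Ax^2 + Bx + C = 0, where b-k = -29.924
A = 1+m^2 = 17.719921
B = 2(m(b-k) - h) = 2(-4.0890*(-29.924) - 3) = 238.718472
C = h^2 + (b-k)^2 - r^2 = 9 + 895.445776 - 225 = 679.445776
disc = B^2-4AC = 56986.5089 - 48158.9019 = 8827.6070
disc > 0

2 intersection points


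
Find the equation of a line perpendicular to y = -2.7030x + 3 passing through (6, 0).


Perpendicular slope = -1/m1 = -1/(-2.7030) = 0.3700
b2 = y0 - m2*x0 = 0 + 6/(-2.7030) = 0 - 2.2198 = -2.2198

y = 0.3700x - 2.2198


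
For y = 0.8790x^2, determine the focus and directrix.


a = 0.8790
1/(4a) = 0.2844
Focus = (0, 0.2844)
Directrix: y = -0.2844

Focus = (0, 0.2844), Directrix: y = -0.2844


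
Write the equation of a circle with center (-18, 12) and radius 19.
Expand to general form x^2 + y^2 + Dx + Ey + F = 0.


(x+ 18)^2 + (y-12)^2 = 19^2
D = -2h = 36, E = -2k = -24
F = h^2+k^2-r^2 = 324+144-361 = 107

x^2 + y^2 + 36x - 24y + 107 = 0


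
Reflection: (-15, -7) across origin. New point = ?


Reflection rule for origin: (-x, -y)
(-15, -7) -> (15, 7)

(15, 7)


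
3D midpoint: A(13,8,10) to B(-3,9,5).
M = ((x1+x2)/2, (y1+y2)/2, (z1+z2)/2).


Mx = (13- 3)/2 = 5.0000
My = (8+9)/2 = 8.5000
Mz = (10+5)/2 = 7.5000

M = (5.0000, 8.5000, 7.5000)


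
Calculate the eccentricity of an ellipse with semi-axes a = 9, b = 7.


c = sqrt(81-49) = sqrt(32) = 5.6569
e = c/a = sqrt(32)/9 = 0.6285

e = 0.6285


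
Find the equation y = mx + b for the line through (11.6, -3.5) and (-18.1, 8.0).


m = (11.5)/(-29.7) = -0.3872
b = y1 - m*x1 = -3.5 - (11.5*11.6)/(-29.7) = -3.5 + 4.4916 = 0.9916

y = -0.3872x + 0.9916


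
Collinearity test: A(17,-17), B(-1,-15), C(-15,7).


17*(-15-7) - 1*(7+ 17) - 15*(-17+ 15)
= -374 - 24 + 30 = -368

No, not collinear (determinant = -368)


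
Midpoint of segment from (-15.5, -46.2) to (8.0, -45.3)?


Mx = (-15.5 + 8.0)/2 = -7.5/2 = -3.7500
My = (-46.2 - 45.3)/2 = -91.5/2 = -45.7500

(-3.7500, -45.7500)


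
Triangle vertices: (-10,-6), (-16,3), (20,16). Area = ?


-10*(3-16) = 130
-16*(16+ 6) = -352
20*(-6-3) = -180
sum = -402
Area = |-402|/2 = 201.0000

201.0000 sq units


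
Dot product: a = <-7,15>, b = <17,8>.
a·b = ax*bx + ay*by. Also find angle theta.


a·b = -7*17 + 15*8 = -119 + 120 = 1
|a| = sqrt(49+225) = 16.5529
|b| = sqrt(289+64) = 18.7883
cos(theta) = 1/(sqrt(274)*sqrt(353)) = 1/sqrt(96722) = 0.003215
theta = arccos(1/sqrt(96722)) = 89.8158 degrees

a·b = 1, theta = 89.8158 deg


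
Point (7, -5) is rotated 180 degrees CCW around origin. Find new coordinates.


cos(180) = -1, sin(180) = 0
x' = 7*(-1) + 5*0 = -7
y' = 7*0 - 5*(-1) = 5

(-7, 5)


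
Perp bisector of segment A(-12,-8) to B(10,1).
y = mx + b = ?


Midpoint = (-1, -3.5)
Slope of AB = dy/dx = 9/22 = 0.4091
Perp slope = -dx/dy = -22/9 = -2.4444
b = My - (perp slope)*Mx = -3.5 + (22*(-1))/9 = -3.5 - 2.4444 = -5.9444

y = -2.4444x - 5.9444


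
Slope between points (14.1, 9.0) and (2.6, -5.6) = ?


dy = -5.6 - 9.0 = -14.6
dx = 2.6 - 14.1 = -11.5
m = -14.6/(-11.5) = 1.2696

m = 1.2696


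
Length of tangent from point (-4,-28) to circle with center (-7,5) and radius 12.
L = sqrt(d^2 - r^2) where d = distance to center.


d = sqrt((-4+ 7)^2 + (-28-5)^2) = sqrt(9+1089) = 33.1361
L = sqrt(1098.0000 - 144) = sqrt(954.0000) = 30.8869

30.8869


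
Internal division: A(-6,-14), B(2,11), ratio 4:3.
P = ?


Px = (4*2 + 3*(-6))/7 = -10/7 = -1.4286
Py = (4*11 + 3*(-14))/7 = 2/7 = 0.2857

P = (-1.4286, 0.2857)


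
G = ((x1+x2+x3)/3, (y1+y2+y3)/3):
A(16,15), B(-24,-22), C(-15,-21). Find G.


Gx = (16- 24- 15)/3 = -23/3 = -7.6667
Gy = (15- 22- 21)/3 = -28/3 = -9.3333

G = (-7.6667, -9.3333)


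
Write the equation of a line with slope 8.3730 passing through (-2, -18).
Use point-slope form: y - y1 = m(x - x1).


y + 18 = 8.3730(x + 2)
y = 8.3730x - 18 - 8.3730*(-2)
y = 8.3730x - 1.2540

y = 8.3730x - 1.2540


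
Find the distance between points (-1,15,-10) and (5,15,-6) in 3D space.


dx=6, dy=0, dz=4
d = sqrt(36+0+16) = sqrt(52) = 7.2111

7.2111


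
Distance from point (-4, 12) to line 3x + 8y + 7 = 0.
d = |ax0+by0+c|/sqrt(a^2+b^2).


|3*(-4) + 8*12 + 7| = |91| = 91
sqrt(9 + 64) = sqrt(73) = 8.5440
d = 91/sqrt(73) = 10.6507

10.6507


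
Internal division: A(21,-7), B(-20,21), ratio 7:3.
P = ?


Px = (7*(-20) + 3*21)/10 = -77/10 = -7.7000
Py = (7*21 + 3*(-7))/10 = 126/10 = 12.6000

P = (-7.7000, 12.6000)


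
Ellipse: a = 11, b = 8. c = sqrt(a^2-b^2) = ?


c^2 = 11^2 - 8^2 = 121 - 64 = 57
c = sqrt(57) = 7.5498

c = 7.5498


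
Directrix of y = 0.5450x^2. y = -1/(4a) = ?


a = 0.5450
1/(4a) = 0.4587
directrix: y = -0.4587 = -0.4587

y = -0.4587


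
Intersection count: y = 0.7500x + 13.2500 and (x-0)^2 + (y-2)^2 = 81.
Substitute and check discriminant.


Substitute y = 0.7500x + 13.2500: (x-0)^2 + (0.7500x+13.2500-2)^2 = 81
Expand to Ax^2 + Bx + C = 0, where b-k = 11.25
A = 1+m^2 = 1.5625
B = 2(m(b-k) - h) = 2(0.7500*11.25 - 0) = 16.875
C = h^2 + (b-k)^2 - r^2 = 0 + 126.5625 - 81 = 45.5625
disc = B^2-4AC = 284.7656 - 284.7656 = 0
disc = 0

1 intersection point (tangent)


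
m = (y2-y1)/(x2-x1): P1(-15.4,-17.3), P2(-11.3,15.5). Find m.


dy = 15.5 + 17.3 = 32.8
dx = -11.3 + 15.4 = 4.1
m = 32.8/4.1 = 8.0000

m = 8.0000


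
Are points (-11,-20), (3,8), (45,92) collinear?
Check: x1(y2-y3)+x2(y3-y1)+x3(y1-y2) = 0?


-11*(8-92) + 3*(92+ 20) + 45*(-20-8)
= 924 + 336 - 1260 = 0

Yes, collinear (determinant = 0)


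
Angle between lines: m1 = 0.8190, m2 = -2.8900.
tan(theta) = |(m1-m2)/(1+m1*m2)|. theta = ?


m1-m2 = 3.709
1+m1*m2 = -1.36691
tan(theta) = |3.709/(-1.36691)| = 2.713419
theta = arctan(|3.709/(-1.36691)|) = 69.7692 degrees (acute angle)

69.7692 degrees


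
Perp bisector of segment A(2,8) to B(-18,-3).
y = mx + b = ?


Midpoint = (-8, 2.5)
Slope of AB = dy/dx = -11/(-20) = 0.5500
Perp slope = -dx/dy = -20/11 = -1.8182
b = My - (perp slope)*Mx = 2.5 + (-20*(-8))/(-11) = 2.5 - 14.5455 = -12.0455

y = -1.8182x - 12.0455


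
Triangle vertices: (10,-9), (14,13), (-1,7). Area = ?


10*(13-7) = 60
14*(7+ 9) = 224
-1*(-9-13) = 22
sum = 306
Area = |306|/2 = 153.0000

153.0000 sq units


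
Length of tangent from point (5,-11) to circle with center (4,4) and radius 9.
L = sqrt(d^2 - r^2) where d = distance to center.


d = sqrt((5-4)^2 + (-11-4)^2) = sqrt(1+225) = 15.0333
L = sqrt(226.0000 - 81) = sqrt(145.0000) = 12.0416

12.0416


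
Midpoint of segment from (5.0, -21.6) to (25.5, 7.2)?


Mx = (5.0 + 25.5)/2 = 30.5/2 = 15.2500
My = (-21.6 + 7.2)/2 = -14.4/2 = -7.2000

(15.2500, -7.2000)


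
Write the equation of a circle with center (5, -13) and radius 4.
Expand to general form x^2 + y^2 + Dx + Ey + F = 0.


(x-5)^2 + (y+ 13)^2 = 4^2
D = -2h = -10, E = -2k = 26
F = h^2+k^2-r^2 = 25+169-16 = 178

x^2 + y^2 - 10x + 26y + 178 = 0


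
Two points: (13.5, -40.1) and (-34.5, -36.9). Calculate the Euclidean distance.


dx = -34.5 - 13.5 = -48.0
dy = -36.9 + 40.1 = 3.2
d = sqrt(2304.0 + 10.24) = sqrt(2314.24) = 48.1065

48.1065


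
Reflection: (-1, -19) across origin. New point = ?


Reflection rule for origin: (-x, -y)
(-1, -19) -> (1, 19)

(1, 19)


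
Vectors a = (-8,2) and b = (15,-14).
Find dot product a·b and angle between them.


a·b = -8*15 + 2*(-14) = -120 - 28 = -148
|a| = sqrt(64+4) = 8.2462
|b| = sqrt(225+196) = 20.5183
cos(theta) = -148/(sqrt(68)*sqrt(421)) = -148/sqrt(28628) = -0.874714
theta = arccos(-148/sqrt(28628)) = 151.0112 degrees

a·b = -148, theta = 151.0112 deg


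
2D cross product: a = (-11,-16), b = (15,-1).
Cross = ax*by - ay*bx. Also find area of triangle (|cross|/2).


cross = -11*(-1) + 16*15 = 11 + 240 = 251
Triangle area = |251|/2 = 251/2 = 125.5000

cross = 251, triangle area = 125.5000


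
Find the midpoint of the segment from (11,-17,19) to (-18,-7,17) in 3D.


Mx = (11- 18)/2 = -3.5000
My = (-17- 7)/2 = -12.0000
Mz = (19+17)/2 = 18.0000

M = (-3.5000, -12.0000, 18.0000)


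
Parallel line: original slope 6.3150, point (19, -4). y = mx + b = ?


Parallel lines have equal slopes.
m2 = 6.3150
b2 = -4 - 6.3150*19 = -123.9850

y = 6.3150x - 123.9850


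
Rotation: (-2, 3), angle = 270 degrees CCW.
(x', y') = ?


cos(270) = 0, sin(270) = -1
x' = -2*0 - 3*(-1) = 3
y' = -2*(-1) + 3*0 = 2

(3, 2)


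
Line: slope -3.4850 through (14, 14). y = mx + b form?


y - 14 = -3.4850(x - 14)
y = -3.4850x + 14 + 3.4850*14
y = -3.4850x + 62.7900

y = -3.4850x + 62.7900


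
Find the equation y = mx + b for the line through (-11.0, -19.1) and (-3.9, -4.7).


m = (14.4)/(7.1) = 2.0282
b = y1 - m*x1 = -19.1 - (14.4*(-11.0))/(7.1) = -19.1 + 22.3099 = 3.2099

y = 2.0282x + 3.2099


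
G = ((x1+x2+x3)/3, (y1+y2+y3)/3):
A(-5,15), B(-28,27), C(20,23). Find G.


Gx = (-5- 28+20)/3 = -13/3 = -4.3333
Gy = (15+27+23)/3 = 65/3 = 21.6667

G = (-4.3333, 21.6667)


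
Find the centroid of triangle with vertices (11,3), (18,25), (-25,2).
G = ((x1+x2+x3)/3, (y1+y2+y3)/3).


Gx = (11+18- 25)/3 = 4/3 = 1.3333
Gy = (3+25+2)/3 = 30/3 = 10.0000

G = (1.3333, 10.0000)


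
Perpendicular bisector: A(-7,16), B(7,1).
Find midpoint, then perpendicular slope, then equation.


Midpoint = (0, 8.5)
Slope of AB = dy/dx = -15/14 = -1.0714
Perp slope = -dx/dy = 14/15 = 0.9333
b = My - (perp slope)*Mx = 8.5 + (14*0)/(-15) = 8.5 + 0 = 8.5000

y = 0.9333x + 8.5000


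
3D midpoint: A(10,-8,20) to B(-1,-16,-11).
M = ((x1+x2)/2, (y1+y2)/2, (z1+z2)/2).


Mx = (10- 1)/2 = 4.5000
My = (-8- 16)/2 = -12.0000
Mz = (20- 11)/2 = 4.5000

M = (4.5000, -12.0000, 4.5000)


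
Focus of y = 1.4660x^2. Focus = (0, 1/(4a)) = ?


a = 1.4660
4a = 5.8640
focus = (0, 1/5.8640) = (0, 0.1705)

Focus = (0, 0.1705)


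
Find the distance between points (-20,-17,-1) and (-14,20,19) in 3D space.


dx=6, dy=37, dz=20
d = sqrt(36+1369+400) = sqrt(1805) = 42.4853

42.4853


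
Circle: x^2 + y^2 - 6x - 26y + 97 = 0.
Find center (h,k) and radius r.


h = -D/2 = 6/2 = 3
k = -E/2 = 26/2 = 13
r^2 = h^2 + k^2 - F = 9 + 169 - 97 = 81
r = 9

Center (3, 13), radius = 9


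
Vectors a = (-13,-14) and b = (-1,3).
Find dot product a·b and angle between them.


a·b = -13*(-1) - 14*3 = 13 - 42 = -29
|a| = sqrt(169+196) = 19.1050
|b| = sqrt(1+9) = 3.1623
cos(theta) = -29/(sqrt(365)*sqrt(10)) = -29/sqrt(3650) = -0.480011
theta = arccos(-29/sqrt(3650)) = 118.6861 degrees

a·b = -29, theta = 118.6861 deg


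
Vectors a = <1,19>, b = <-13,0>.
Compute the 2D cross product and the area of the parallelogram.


cross = 1*0 - 19*(-13) = 0 + 247 = 247
Parallelogram area = |247| = 247

cross = 247, parallelogram area = 247


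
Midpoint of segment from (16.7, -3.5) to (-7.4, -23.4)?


Mx = (16.7 - 7.4)/2 = 9.3/2 = 4.6500
My = (-3.5 - 23.4)/2 = -26.9/2 = -13.4500

(4.6500, -13.4500)


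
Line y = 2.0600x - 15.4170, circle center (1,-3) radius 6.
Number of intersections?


Substitute y = 2.0600x - 15.4170: (x-1)^2 + (2.0600x- 15.4170+ 3)^2 = 36
Expand to Ax^2 + Bx + C = 0, where b-k = -12.417
A = 1+m^2 = 5.2436
B = 2(m(b-k) - h) = 2(2.0600*(-12.417) - 1) = -53.15804
C = h^2 + (b-k)^2 - r^2 = 1 + 154.181889 - 36 = 119.181889
disc = B^2-4AC = 2825.7772 - 2499.7686 = 326.0086
disc > 0

2 intersection points


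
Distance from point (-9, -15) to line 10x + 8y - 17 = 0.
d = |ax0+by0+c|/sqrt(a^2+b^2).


|10*(-9) + 8*(-15) - 17| = |-227| = 227
sqrt(100 + 64) = sqrt(164) = 12.8062
d = 227/sqrt(164) = 17.7257

17.7257


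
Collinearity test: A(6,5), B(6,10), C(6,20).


6*(10-20) + 6*(20-5) + 6*(5-10)
= -60 + 90 - 30 = 0

Yes, collinear (determinant = 0)


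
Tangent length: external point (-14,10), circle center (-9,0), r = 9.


d = sqrt((-14+ 9)^2 + (10-0)^2) = sqrt(25+100) = 11.1803
L = sqrt(125.0000 - 81) = sqrt(44.0000) = 6.6332

6.6332


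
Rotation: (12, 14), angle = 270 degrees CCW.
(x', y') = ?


cos(270) = 0, sin(270) = -1
x' = 12*0 - 14*(-1) = 14
y' = 12*(-1) + 14*0 = -12

(14, -12)


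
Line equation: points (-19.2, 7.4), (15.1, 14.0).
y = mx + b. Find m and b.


m = (6.6)/(34.3) = 0.1924
b = y1 - m*x1 = 7.4 - (6.6*(-19.2))/(34.3) = 7.4 + 3.6945 = 11.0945

y = 0.1924x + 11.0945


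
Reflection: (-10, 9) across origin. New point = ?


Reflection rule for origin: (-x, -y)
(-10, 9) -> (10, -9)

(10, -9)


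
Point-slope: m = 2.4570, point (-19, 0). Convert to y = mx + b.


y - 0 = 2.4570(x + 19)
y = 2.4570x + 0 - 2.4570*(-19)
y = 2.4570x + 46.6830

y = 2.4570x + 46.6830


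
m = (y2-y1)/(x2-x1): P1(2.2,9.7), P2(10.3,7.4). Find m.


dy = 7.4 - 9.7 = -2.3
dx = 10.3 - 2.2 = 8.1
m = -2.3/8.1 = -0.2840

m = -0.2840


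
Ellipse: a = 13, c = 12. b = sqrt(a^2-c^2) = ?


b^2 = 13^2 - (12)^2 = 169 - 144 = 25
b = sqrt(25) = 5

b = 5


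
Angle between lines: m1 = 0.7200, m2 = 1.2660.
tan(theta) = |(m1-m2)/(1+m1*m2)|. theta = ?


m1-m2 = -0.546
1+m1*m2 = 1.91152
tan(theta) = |-0.546/1.91152| = 0.285637
theta = arctan(|-0.546/1.91152|) = 15.9413 degrees (acute angle)

15.9413 degrees


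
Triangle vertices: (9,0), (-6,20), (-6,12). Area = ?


9*(20-12) = 72
-6*(12-0) = -72
-6*(0-20) = 120
sum = 120
Area = |120|/2 = 60.0000

60.0000 sq units


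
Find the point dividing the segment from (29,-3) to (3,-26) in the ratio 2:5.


Px = (2*3 + 5*29)/7 = 151/7 = 21.5714
Py = (2*(-26) + 5*(-3))/7 = -67/7 = -9.5714

P = (21.5714, -9.5714)


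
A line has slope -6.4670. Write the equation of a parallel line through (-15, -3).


Parallel lines have equal slopes.
m2 = -6.4670
b2 = -3 + 6.4670*(-15) = -100.0050

y = -6.4670x - 100.0050


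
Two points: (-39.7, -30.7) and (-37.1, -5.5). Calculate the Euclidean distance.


dx = -37.1 + 39.7 = 2.6
dy = -5.5 + 30.7 = 25.2
d = sqrt(6.76 + 635.04) = sqrt(641.8) = 25.3338

25.3338


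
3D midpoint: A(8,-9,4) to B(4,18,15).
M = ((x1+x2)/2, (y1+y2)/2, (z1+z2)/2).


Mx = (8+4)/2 = 6.0000
My = (-9+18)/2 = 4.5000
Mz = (4+15)/2 = 9.5000

M = (6.0000, 4.5000, 9.5000)


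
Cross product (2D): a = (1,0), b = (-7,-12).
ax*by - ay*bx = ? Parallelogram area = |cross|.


cross = 1*(-12) - 0*(-7) = -12 - 0 = -12
Parallelogram area = |-12| = 12

cross = -12, parallelogram area = 12


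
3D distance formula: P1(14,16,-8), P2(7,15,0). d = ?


dx=-7, dy=-1, dz=8
d = sqrt(49+1+64) = sqrt(114) = 10.6771

10.6771


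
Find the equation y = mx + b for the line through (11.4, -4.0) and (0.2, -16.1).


m = (-12.1)/(-11.2) = 1.0804
b = y1 - m*x1 = -4.0 - (-12.1*11.4)/(-11.2) = -4.0 - 12.3161 = -16.3161

y = 1.0804x - 16.3161


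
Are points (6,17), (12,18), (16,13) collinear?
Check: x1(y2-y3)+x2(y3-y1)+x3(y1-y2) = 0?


6*(18-13) + 12*(13-17) + 16*(17-18)
= 30 - 48 - 16 = -34

No, not collinear (determinant = -34)


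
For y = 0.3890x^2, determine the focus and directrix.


a = 0.3890
1/(4a) = 0.6427
Focus = (0, 0.6427)
Directrix: y = -0.6427

Focus = (0, 0.6427), Directrix: y = -0.6427


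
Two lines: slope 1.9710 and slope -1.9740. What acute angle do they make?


m1-m2 = 3.945
1+m1*m2 = -2.890754
tan(theta) = |3.945/(-2.890754)| = 1.364696
theta = arctan(|3.945/(-2.890754)|) = 53.7674 degrees (acute angle)

53.7674 degrees


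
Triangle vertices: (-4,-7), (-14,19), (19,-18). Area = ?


-4*(19+ 18) = -148
-14*(-18+ 7) = 154
19*(-7-19) = -494
sum = -488
Area = |-488|/2 = 244.0000

244.0000 sq units


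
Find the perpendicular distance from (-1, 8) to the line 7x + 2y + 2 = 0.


|7*(-1) + 2*8 + 2| = |11| = 11
sqrt(49 + 4) = sqrt(53) = 7.2801
d = 11/sqrt(53) = 1.5110

1.5110


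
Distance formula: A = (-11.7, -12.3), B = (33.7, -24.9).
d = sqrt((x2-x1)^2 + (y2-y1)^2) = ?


dx = 33.7 + 11.7 = 45.4
dy = -24.9 + 12.3 = -12.6
d = sqrt(2061.16 + 158.76) = sqrt(2219.92) = 47.1160

47.1160


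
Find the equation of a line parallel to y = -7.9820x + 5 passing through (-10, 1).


Parallel lines have equal slopes.
m2 = -7.9820
b2 = 1 + 7.9820*(-10) = -78.8200

y = -7.9820x - 78.8200


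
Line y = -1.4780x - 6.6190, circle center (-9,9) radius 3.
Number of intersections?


Substitute y = -1.4780x - 6.6190: (x+ 9)^2 + (-1.4780x- 6.6190-9)^2 = 9
Expand to Ax^2 + Bx + C = 0, where b-k = -15.619
A = 1+m^2 = 3.184484
B = 2(m(b-k) - h) = 2(-1.4780*(-15.619) + 9) = 64.169764
C = h^2 + (b-k)^2 - r^2 = 81 + 243.953161 - 9 = 315.953161
disc = B^2-4AC = 4117.7586 - 4024.5911 = 93.1675
disc > 0

2 intersection points


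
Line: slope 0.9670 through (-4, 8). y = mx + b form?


y - 8 = 0.9670(x + 4)
y = 0.9670x + 8 - 0.9670*(-4)
y = 0.9670x + 11.8680

y = 0.9670x + 11.8680


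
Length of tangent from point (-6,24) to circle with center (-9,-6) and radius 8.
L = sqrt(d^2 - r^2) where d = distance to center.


d = sqrt((-6+ 9)^2 + (24+ 6)^2) = sqrt(9+900) = 30.1496
L = sqrt(909.0000 - 64) = sqrt(845.0000) = 29.0689

29.0689


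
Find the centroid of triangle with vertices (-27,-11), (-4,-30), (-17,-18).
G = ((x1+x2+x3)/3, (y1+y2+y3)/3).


Gx = (-27- 4- 17)/3 = -48/3 = -16.0000
Gy = (-11- 30- 18)/3 = -59/3 = -19.6667

G = (-16.0000, -19.6667)


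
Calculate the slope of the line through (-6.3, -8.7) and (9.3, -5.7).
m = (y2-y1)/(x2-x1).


dy = -5.7 + 8.7 = 3
dx = 9.3 + 6.3 = 15.6
m = 3/15.6 = 0.1923

m = 0.1923


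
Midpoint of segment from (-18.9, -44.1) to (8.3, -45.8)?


Mx = (-18.9 + 8.3)/2 = -10.6/2 = -5.3000
My = (-44.1 - 45.8)/2 = -89.9/2 = -44.9500

(-5.3000, -44.9500)


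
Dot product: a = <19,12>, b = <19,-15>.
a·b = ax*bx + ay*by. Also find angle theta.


a·b = 19*19 + 12*(-15) = 361 - 180 = 181
|a| = sqrt(361+144) = 22.4722
|b| = sqrt(361+225) = 24.2074
cos(theta) = 181/(sqrt(505)*sqrt(586)) = 181/sqrt(295930) = 0.332724
theta = arccos(181/sqrt(295930)) = 70.5658 degrees

a·b = 181, theta = 70.5658 deg


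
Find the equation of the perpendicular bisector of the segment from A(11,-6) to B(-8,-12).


Midpoint = (1.5, -9)
Slope of AB = dy/dx = -6/(-19) = 0.3158
Perp slope = -dx/dy = -19/6 = -3.1667
b = My - (perp slope)*Mx = -9 + (-19*1.5)/(-6) = -9 + 4.7500 = -4.2500

y = -3.1667x - 4.2500


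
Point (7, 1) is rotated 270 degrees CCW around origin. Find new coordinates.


cos(270) = 0, sin(270) = -1
x' = 7*0 - 1*(-1) = 1
y' = 7*(-1) + 1*0 = -7

(1, -7)


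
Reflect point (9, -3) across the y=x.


Reflection rule for y=x: (y, x)
(9, -3) -> (-3, 9)

(-3, 9)


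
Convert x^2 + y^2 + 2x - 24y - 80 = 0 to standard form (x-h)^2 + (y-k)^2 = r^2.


h = -D/2 = -2/2 = -1
k = -E/2 = 24/2 = 12
r^2 = h^2 + k^2 - F = 1 + 144 + 80 = 225
r = 15

Center (-1, 12), radius = 15


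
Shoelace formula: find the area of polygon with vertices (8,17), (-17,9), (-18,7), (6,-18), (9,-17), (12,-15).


sum(xi*y_{i+1}) = 8*9 - 17*7 - 18*(-18) + 6*(-17) + 9*(-15) + 12*17 = 244
sum(yi*x_{i+1}) = 17*(-17) + 9*(-18) + 7*6 - 18*9 - 17*12 - 15*8 = -895
Area = |244 + 895|/2 = 1139/2 = 569.5000

569.5000 sq units


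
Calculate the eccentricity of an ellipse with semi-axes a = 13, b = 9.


c = sqrt(169-81) = sqrt(88) = 9.3808
e = c/a = sqrt(88)/13 = 0.7216

e = 0.7216


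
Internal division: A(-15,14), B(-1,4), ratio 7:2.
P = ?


Px = (7*(-1) + 2*(-15))/9 = -37/9 = -4.1111
Py = (7*4 + 2*14)/9 = 56/9 = 6.2222

P = (-4.1111, 6.2222)


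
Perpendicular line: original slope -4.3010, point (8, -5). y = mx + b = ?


Perpendicular slope = -1/m1 = -1/(-4.3010) = 0.2325
b2 = y0 - m2*x0 = -5 + 8/(-4.3010) = -5 - 1.8600 = -6.8600

y = 0.2325x - 6.8600


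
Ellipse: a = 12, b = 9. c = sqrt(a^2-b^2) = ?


c^2 = 12^2 - 9^2 = 144 - 81 = 63
c = sqrt(63) = 7.9373

c = 7.9373


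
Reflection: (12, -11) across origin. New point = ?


Reflection rule for origin: (-x, -y)
(12, -11) -> (-12, 11)

(-12, 11)


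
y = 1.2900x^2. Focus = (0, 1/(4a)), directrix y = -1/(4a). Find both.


a = 1.2900
1/(4a) = 0.1938
Focus = (0, 0.1938)
Directrix: y = -0.1938

Focus = (0, 0.1938), Directrix: y = -0.1938


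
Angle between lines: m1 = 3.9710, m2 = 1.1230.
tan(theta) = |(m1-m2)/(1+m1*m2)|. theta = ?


m1-m2 = 2.848
1+m1*m2 = 5.459433
tan(theta) = |2.848/5.459433| = 0.521666
theta = arctan(|2.848/5.459433|) = 27.5495 degrees (acute angle)

27.5495 degrees


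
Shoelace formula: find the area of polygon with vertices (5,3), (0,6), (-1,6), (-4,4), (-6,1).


sum(xi*y_{i+1}) = 5*6 + 0*6 - 1*4 - 4*1 - 6*3 = 4
sum(yi*x_{i+1}) = 3*0 + 6*(-1) + 6*(-4) + 4*(-6) + 1*5 = -49
Area = |4 + 49|/2 = 53/2 = 26.5000

26.5000 sq units


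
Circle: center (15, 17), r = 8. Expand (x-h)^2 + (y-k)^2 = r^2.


(x-15)^2 + (y-17)^2 = 8^2
D = -2h = -30, E = -2k = -34
F = h^2+k^2-r^2 = 225+289-64 = 450

x^2 + y^2 - 30x - 34y + 450 = 0


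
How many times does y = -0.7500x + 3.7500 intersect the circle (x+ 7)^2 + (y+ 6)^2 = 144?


Substitute y = -0.7500x + 3.7500: (x+ 7)^2 + (-0.7500x+3.7500+ 6)^2 = 144
Expand to Ax^2 + Bx + C = 0, where b-k = 9.75
A = 1+m^2 = 1.5625
B = 2(m(b-k) - h) = 2(-0.7500*9.75 + 7) = -0.625
C = h^2 + (b-k)^2 - r^2 = 49 + 95.0625 - 144 = 0.0625
disc = B^2-4AC = 0.3906 - 0.3906 = 0
disc = 0

1 intersection point (tangent)


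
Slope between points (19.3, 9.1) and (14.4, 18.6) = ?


dy = 18.6 - 9.1 = 9.5
dx = 14.4 - 19.3 = -4.9
m = 9.5/(-4.9) = -1.9388

m = -1.9388


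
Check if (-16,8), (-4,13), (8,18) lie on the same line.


-16*(13-18) - 4*(18-8) + 8*(8-13)
= 80 - 40 - 40 = 0

Yes, collinear (determinant = 0)


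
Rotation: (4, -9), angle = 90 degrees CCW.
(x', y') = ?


cos(90) = 0, sin(90) = 1
x' = 4*0 + 9*1 = 9
y' = 4*1 - 9*0 = 4

(9, 4)


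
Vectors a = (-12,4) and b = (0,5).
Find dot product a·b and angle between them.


a·b = -12*0 + 4*5 = 0 + 20 = 20
|a| = sqrt(144+16) = 12.6491
|b| = sqrt(0+25) = 5.0000
cos(theta) = 20/(sqrt(160)*sqrt(25)) = 20/sqrt(4000) = 0.316228
theta = arccos(20/sqrt(4000)) = 71.5651 degrees

a·b = 20, theta = 71.5651 deg


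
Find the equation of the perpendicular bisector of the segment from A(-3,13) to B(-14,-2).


Midpoint = (-8.5, 5.5)
Slope of AB = dy/dx = -15/(-11) = 1.3636
Perp slope = -dx/dy = -11/15 = -0.7333
b = My - (perp slope)*Mx = 5.5 + (-11*(-8.5))/(-15) = 5.5 - 6.2333 = -0.7333

y = -0.7333x - 0.7333


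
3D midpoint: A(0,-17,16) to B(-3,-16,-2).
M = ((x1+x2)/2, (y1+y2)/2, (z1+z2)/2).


Mx = (0- 3)/2 = -1.5000
My = (-17- 16)/2 = -16.5000
Mz = (16- 2)/2 = 7.0000

M = (-1.5000, -16.5000, 7.0000)


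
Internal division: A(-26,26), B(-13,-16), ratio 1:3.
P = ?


Px = (1*(-13) + 3*(-26))/4 = -91/4 = -22.7500
Py = (1*(-16) + 3*26)/4 = 62/4 = 15.5000

P = (-22.7500, 15.5000)


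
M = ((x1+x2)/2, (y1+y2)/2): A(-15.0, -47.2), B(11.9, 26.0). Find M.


Mx = (-15.0 + 11.9)/2 = -3.1/2 = -1.5500
My = (-47.2 + 26.0)/2 = -21.2/2 = -10.6000

(-1.5500, -10.6000)


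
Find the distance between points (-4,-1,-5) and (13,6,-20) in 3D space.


dx=17, dy=7, dz=-15
d = sqrt(289+49+225) = sqrt(563) = 23.7276

23.7276


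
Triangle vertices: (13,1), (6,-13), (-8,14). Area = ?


13*(-13-14) = -351
6*(14-1) = 78
-8*(1+ 13) = -112
sum = -385
Area = |-385|/2 = 192.5000

192.5000 sq units


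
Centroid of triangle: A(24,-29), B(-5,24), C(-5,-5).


Gx = (24- 5- 5)/3 = 14/3 = 4.6667
Gy = (-29+24- 5)/3 = -10/3 = -3.3333

G = (4.6667, -3.3333)


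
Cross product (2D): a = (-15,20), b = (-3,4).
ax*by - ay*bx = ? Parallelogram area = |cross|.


cross = -15*4 - 20*(-3) = -60 + 60 = 0
Parallelogram area = |0| = 0

cross = 0, parallelogram area = 0
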